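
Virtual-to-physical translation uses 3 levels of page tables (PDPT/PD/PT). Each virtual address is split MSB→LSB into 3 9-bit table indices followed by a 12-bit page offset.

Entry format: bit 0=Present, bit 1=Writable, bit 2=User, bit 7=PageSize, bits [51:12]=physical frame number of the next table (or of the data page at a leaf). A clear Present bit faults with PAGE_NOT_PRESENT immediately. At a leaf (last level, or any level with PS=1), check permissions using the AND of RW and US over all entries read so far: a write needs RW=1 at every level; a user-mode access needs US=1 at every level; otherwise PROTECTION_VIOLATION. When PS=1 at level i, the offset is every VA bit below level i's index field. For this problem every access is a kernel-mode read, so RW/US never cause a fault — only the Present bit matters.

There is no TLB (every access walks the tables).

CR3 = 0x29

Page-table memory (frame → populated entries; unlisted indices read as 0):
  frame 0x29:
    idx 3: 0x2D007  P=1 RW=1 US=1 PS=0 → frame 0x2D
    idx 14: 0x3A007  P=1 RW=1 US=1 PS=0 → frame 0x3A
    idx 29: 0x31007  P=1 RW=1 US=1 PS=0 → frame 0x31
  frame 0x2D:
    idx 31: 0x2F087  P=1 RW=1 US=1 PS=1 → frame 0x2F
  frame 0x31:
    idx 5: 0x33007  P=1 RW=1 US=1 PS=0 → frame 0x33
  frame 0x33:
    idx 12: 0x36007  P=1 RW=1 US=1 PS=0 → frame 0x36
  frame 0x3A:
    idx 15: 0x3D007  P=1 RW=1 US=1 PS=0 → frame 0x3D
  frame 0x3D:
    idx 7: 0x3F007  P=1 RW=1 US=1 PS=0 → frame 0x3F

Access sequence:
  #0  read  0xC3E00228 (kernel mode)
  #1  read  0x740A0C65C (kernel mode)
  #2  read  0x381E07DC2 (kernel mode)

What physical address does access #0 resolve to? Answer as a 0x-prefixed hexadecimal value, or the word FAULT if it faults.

Trace:
#0 VA=0xC3E00228 (r,kernel):
  L0 @0x29[3] → 0x2D007  P=1,RW=1,US=1,PS=0
  L1 @0x2D[31] → 0x2F087  P=1,RW=1,US=1,PS=1
  → PA=0x2F228 (huge @L1)  (2 entries read)
#1 VA=0x740A0C65C (r,kernel):
  L0 @0x29[29] → 0x31007  P=1,RW=1,US=1,PS=0
  L1 @0x31[5] → 0x33007  P=1,RW=1,US=1,PS=0
  L2 @0x33[12] → 0x36007  P=1,RW=1,US=1,PS=0
  → PA=0x3665C  (3 entries read)
#2 VA=0x381E07DC2 (r,kernel):
  L0 @0x29[14] → 0x3A007  P=1,RW=1,US=1,PS=0
  L1 @0x3A[15] → 0x3D007  P=1,RW=1,US=1,PS=0
  L2 @0x3D[7] → 0x3F007  P=1,RW=1,US=1,PS=0
  → PA=0x3FDC2  (3 entries read)

Access #0 PA: 0x2F228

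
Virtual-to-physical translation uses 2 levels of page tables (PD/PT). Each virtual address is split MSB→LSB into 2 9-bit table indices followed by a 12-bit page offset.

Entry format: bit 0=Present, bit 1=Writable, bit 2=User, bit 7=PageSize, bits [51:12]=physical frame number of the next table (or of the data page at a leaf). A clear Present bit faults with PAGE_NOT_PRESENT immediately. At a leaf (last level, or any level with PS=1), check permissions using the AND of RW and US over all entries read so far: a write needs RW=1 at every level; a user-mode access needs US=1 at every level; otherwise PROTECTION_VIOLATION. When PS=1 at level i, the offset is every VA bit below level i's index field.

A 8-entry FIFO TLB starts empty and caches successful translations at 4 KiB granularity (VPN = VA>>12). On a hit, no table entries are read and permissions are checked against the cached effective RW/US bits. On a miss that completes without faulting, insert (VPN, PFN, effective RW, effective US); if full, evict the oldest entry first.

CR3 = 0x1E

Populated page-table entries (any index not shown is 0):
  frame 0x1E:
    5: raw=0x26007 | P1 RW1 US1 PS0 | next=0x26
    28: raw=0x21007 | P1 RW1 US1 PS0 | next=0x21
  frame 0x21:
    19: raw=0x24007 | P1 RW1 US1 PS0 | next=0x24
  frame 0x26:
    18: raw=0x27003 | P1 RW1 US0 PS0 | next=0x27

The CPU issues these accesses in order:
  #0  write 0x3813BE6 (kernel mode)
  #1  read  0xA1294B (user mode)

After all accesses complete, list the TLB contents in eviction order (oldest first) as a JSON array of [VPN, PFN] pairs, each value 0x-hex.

Walk each access:
#0 VA=0x3813BE6 (w,kernel):
  L0: frame=0x1E idx=28 entry=0x21007 [P=1 RW=1 US=1 PS=0]
  L1: frame=0x21 idx=19 entry=0x24007 [P=1 RW=1 US=1 PS=0]
  ✓ 0x24BE6  — 2 lookups
#1 VA=0xA1294B (r,user):
  L0: frame=0x1E idx=5 entry=0x26007 [P=1 RW=1 US=1 PS=0]
  L1: frame=0x26 idx=18 entry=0x27003 [P=1 RW=1 US=0 PS=0]
  ✗ PROTECTION_VIOLATION  [2 reads]

TLB: [["0x3813", "0x24"]]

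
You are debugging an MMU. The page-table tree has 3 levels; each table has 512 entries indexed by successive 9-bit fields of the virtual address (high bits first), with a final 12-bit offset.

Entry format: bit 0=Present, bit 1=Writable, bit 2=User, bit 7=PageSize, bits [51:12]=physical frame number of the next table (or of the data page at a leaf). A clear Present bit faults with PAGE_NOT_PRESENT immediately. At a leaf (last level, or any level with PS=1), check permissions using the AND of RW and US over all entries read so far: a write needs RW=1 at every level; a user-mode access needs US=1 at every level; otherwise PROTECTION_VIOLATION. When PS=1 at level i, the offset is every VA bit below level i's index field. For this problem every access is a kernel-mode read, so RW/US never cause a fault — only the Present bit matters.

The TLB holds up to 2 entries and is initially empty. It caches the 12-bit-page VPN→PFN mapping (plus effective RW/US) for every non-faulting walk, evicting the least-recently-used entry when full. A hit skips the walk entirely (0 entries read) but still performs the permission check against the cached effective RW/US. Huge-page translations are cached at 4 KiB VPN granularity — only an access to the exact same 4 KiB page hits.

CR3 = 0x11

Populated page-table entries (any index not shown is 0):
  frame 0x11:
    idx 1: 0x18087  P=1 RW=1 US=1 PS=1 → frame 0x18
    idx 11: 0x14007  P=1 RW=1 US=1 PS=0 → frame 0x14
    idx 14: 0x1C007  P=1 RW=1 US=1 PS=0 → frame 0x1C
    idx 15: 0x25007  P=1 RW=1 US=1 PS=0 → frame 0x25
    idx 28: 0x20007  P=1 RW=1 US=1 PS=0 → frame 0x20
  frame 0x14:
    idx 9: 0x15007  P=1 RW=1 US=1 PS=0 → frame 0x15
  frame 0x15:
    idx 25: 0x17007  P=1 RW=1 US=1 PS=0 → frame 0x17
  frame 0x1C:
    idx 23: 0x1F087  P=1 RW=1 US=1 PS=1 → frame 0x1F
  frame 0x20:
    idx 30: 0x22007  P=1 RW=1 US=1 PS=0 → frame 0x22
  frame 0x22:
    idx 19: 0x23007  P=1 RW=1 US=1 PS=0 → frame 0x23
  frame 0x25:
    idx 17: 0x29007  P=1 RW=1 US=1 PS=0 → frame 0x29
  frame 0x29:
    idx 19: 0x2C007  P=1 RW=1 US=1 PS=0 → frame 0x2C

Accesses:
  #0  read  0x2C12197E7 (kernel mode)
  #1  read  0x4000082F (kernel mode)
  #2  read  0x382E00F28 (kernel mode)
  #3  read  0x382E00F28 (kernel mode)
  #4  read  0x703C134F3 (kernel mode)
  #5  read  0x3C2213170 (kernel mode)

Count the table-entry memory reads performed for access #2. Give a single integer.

Walk each access:
#0 VA=0x2C12197E7 (r,kernel):
  L0: frame=0x11 idx=11 entry=0x14007 [P=1 RW=1 US=1 PS=0]
  L1: frame=0x14 idx=9 entry=0x15007 [P=1 RW=1 US=1 PS=0]
  L2: frame=0x15 idx=25 entry=0x17007 [P=1 RW=1 US=1 PS=0]
  ⇒ phys 0x177E7  [3 reads]
#1 VA=0x4000082F (r,kernel):
  L0: frame=0x11 idx=1 entry=0x18087 [P=1 RW=1 US=1 PS=1]
  ⇒ phys 0x1882F (huge @L0)  [1 reads]
#2 VA=0x382E00F28 (r,kernel):
  L0: frame=0x11 idx=14 entry=0x1C007 [P=1 RW=1 US=1 PS=0]
  L1: frame=0x1C idx=23 entry=0x1F087 [P=1 RW=1 US=1 PS=1]
  ⇒ phys 0x1FF28 (huge @L1)  [2 reads]
#3 VA=0x382E00F28 (r,kernel):
  TLB hit vpn=0x382E00 → PA=0x1FF28
#4 VA=0x703C134F3 (r,kernel):
  L0: frame=0x11 idx=28 entry=0x20007 [P=1 RW=1 US=1 PS=0]
  L1: frame=0x20 idx=30 entry=0x22007 [P=1 RW=1 US=1 PS=0]
  L2: frame=0x22 idx=19 entry=0x23007 [P=1 RW=1 US=1 PS=0]
  ⇒ phys 0x234F3  [3 reads]
#5 VA=0x3C2213170 (r,kernel):
  L0: frame=0x11 idx=15 entry=0x25007 [P=1 RW=1 US=1 PS=0]
  L1: frame=0x25 idx=17 entry=0x29007 [P=1 RW=1 US=1 PS=0]
  L2: frame=0x29 idx=19 entry=0x2C007 [P=1 RW=1 US=1 PS=0]
  ⇒ phys 0x2C170  [3 reads]

Entries read for #2: 2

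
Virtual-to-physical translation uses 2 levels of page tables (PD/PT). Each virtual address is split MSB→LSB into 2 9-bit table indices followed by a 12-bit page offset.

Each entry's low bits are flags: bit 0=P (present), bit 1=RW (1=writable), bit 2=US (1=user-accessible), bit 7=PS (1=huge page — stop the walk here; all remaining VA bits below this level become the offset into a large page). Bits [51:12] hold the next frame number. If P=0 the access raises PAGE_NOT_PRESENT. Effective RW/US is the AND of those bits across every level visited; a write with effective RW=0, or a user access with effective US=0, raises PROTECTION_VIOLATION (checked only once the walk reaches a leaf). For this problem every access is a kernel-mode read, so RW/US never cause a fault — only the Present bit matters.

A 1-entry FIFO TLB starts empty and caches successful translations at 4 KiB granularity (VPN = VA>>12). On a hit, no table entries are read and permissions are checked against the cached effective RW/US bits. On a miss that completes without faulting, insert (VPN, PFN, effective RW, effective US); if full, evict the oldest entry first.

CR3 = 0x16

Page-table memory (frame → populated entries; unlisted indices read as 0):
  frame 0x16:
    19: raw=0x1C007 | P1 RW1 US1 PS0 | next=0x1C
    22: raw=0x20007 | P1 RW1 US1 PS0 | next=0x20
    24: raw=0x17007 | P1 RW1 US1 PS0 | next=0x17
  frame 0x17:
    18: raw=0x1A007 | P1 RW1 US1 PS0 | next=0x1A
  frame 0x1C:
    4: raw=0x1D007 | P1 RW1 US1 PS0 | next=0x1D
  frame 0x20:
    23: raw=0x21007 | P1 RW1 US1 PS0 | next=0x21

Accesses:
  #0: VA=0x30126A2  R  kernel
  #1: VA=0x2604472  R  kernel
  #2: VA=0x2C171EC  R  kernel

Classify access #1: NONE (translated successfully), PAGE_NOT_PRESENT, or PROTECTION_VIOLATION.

Walk each access:
#0 VA=0x30126A2 (r,kernel):
  lvl0: tbl 0x16, slot 24 ⇒ 0x17007 (P1/RW1/US1/PS0)
  lvl1: tbl 0x17, slot 18 ⇒ 0x1A007 (P1/RW1/US1/PS0)
  ✓ 0x1A6A2  — 2 lookups
#1 VA=0x2604472 (r,kernel):
  lvl0: tbl 0x16, slot 19 ⇒ 0x1C007 (P1/RW1/US1/PS0)
  lvl1: tbl 0x1C, slot 4 ⇒ 0x1D007 (P1/RW1/US1/PS0)
  ✓ 0x1D472  — 2 lookups
#2 VA=0x2C171EC (r,kernel):
  lvl0: tbl 0x16, slot 22 ⇒ 0x20007 (P1/RW1/US1/PS0)
  lvl1: tbl 0x20, slot 23 ⇒ 0x21007 (P1/RW1/US1/PS0)
  ✓ 0x211EC  — 2 lookups

Access #1 fault: NONE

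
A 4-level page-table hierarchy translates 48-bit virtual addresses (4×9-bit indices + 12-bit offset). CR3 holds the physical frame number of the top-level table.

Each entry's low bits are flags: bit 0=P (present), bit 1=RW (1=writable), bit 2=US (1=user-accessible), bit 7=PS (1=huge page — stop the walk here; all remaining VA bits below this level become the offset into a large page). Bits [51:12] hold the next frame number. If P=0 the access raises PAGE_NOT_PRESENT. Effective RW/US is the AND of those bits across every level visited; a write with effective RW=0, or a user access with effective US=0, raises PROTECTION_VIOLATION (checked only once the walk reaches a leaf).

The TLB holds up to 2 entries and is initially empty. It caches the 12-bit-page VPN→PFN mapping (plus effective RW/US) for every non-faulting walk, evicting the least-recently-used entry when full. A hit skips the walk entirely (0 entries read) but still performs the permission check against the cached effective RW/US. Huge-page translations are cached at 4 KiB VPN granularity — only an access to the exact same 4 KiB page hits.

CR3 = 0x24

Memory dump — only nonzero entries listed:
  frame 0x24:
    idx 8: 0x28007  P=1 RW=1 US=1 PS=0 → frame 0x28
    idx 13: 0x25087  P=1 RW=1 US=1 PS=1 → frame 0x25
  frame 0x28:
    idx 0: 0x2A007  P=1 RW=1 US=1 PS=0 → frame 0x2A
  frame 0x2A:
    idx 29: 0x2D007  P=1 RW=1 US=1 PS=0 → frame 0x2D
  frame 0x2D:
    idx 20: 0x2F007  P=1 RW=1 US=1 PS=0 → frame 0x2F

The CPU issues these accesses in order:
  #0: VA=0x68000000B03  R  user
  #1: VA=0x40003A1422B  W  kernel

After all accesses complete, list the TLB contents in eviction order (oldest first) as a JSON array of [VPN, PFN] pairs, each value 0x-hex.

Walk each access:
#0 VA=0x68000000B03 (r,user):
  [0] read 0x24 idx=13: raw=0x25087 flags P=1 W=1 U=1 S=1
  ⇒ phys 0x25B03 (huge @L0)  [1 reads]
#1 VA=0x40003A1422B (w,kernel):
  [0] read 0x24 idx=8: raw=0x28007 flags P=1 W=1 U=1 S=0
  [1] read 0x28 idx=0: raw=0x2A007 flags P=1 W=1 U=1 S=0
  [2] read 0x2A idx=29: raw=0x2D007 flags P=1 W=1 U=1 S=0
  [3] read 0x2D idx=20: raw=0x2F007 flags P=1 W=1 U=1 S=0
  ⇒ phys 0x2F22B  [4 reads]

TLB: [["0x68000000", "0x25"], ["0x40003A14", "0x2F"]]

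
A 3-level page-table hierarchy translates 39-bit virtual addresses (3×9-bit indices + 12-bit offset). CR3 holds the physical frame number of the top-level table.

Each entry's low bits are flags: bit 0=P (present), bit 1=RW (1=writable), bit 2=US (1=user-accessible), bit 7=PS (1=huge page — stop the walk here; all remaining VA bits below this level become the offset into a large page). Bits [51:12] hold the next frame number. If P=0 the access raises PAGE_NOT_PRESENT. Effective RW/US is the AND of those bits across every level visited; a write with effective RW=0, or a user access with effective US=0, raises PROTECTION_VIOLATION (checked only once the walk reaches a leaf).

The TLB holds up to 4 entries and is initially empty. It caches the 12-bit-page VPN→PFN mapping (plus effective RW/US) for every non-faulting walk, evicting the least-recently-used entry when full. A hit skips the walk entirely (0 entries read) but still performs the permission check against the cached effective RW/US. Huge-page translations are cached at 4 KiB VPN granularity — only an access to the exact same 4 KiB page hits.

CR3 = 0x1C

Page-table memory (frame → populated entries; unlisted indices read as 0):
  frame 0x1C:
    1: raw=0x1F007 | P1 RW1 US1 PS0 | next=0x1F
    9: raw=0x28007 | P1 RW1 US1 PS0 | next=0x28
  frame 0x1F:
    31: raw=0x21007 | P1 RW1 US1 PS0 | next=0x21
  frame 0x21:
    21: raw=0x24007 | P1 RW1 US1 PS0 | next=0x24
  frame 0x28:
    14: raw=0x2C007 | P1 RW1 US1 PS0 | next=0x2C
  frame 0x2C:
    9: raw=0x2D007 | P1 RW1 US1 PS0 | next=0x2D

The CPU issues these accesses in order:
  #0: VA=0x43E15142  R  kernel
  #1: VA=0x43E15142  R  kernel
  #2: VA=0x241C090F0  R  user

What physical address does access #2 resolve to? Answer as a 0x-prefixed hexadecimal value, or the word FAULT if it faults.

Per-access translation:
#0 VA=0x43E15142 (r,kernel):
  lvl0: tbl 0x1C, slot 1 ⇒ 0x1F007 (P1/RW1/US1/PS0)
  lvl1: tbl 0x1F, slot 31 ⇒ 0x21007 (P1/RW1/US1/PS0)
  lvl2: tbl 0x21, slot 21 ⇒ 0x24007 (P1/RW1/US1/PS0)
  → PA=0x24142  (3 entries read)
#1 VA=0x43E15142 (r,kernel):
  TLB hit vpn=0x43E15 → PA=0x24142
#2 VA=0x241C090F0 (r,user):
  lvl0: tbl 0x1C, slot 9 ⇒ 0x28007 (P1/RW1/US1/PS0)
  lvl1: tbl 0x28, slot 14 ⇒ 0x2C007 (P1/RW1/US1/PS0)
  lvl2: tbl 0x2C, slot 9 ⇒ 0x2D007 (P1/RW1/US1/PS0)
  → PA=0x2D0F0  (3 entries read)

Access #2 PA: 0x2D0F0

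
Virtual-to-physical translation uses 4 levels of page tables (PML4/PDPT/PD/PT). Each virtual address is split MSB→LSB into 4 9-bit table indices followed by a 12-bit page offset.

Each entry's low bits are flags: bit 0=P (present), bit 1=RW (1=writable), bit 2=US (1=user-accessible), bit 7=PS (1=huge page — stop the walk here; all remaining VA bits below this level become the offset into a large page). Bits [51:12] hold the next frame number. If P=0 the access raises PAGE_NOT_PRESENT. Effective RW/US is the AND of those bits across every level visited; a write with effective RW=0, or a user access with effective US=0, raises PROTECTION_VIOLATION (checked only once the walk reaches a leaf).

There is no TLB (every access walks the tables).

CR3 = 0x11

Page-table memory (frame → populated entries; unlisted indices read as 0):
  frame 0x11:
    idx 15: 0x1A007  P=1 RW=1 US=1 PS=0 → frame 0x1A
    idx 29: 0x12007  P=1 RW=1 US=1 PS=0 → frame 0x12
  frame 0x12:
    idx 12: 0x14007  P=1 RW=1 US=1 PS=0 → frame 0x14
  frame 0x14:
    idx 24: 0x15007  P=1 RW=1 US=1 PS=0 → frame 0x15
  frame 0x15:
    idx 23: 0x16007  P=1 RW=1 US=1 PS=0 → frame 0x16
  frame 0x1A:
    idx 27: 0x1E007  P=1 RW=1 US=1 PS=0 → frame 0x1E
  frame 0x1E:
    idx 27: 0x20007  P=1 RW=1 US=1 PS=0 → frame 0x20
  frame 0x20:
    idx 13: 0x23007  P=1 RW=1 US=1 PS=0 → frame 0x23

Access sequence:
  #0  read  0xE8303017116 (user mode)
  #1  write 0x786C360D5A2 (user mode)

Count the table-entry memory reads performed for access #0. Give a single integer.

Walk each access:
#0 VA=0xE8303017116 (r,user):
  [0] read 0x11 idx=29: raw=0x12007 flags P=1 W=1 U=1 S=0
  [1] read 0x12 idx=12: raw=0x14007 flags P=1 W=1 U=1 S=0
  [2] read 0x14 idx=24: raw=0x15007 flags P=1 W=1 U=1 S=0
  [3] read 0x15 idx=23: raw=0x16007 flags P=1 W=1 U=1 S=0
  → PA=0x16116  (4 entries read)
#1 VA=0x786C360D5A2 (w,user):
  [0] read 0x11 idx=15: raw=0x1A007 flags P=1 W=1 U=1 S=0
  [1] read 0x1A idx=27: raw=0x1E007 flags P=1 W=1 U=1 S=0
  [2] read 0x1E idx=27: raw=0x20007 flags P=1 W=1 U=1 S=0
  [3] read 0x20 idx=13: raw=0x23007 flags P=1 W=1 U=1 S=0
  → PA=0x235A2  (4 entries read)

Entries read for #0: 4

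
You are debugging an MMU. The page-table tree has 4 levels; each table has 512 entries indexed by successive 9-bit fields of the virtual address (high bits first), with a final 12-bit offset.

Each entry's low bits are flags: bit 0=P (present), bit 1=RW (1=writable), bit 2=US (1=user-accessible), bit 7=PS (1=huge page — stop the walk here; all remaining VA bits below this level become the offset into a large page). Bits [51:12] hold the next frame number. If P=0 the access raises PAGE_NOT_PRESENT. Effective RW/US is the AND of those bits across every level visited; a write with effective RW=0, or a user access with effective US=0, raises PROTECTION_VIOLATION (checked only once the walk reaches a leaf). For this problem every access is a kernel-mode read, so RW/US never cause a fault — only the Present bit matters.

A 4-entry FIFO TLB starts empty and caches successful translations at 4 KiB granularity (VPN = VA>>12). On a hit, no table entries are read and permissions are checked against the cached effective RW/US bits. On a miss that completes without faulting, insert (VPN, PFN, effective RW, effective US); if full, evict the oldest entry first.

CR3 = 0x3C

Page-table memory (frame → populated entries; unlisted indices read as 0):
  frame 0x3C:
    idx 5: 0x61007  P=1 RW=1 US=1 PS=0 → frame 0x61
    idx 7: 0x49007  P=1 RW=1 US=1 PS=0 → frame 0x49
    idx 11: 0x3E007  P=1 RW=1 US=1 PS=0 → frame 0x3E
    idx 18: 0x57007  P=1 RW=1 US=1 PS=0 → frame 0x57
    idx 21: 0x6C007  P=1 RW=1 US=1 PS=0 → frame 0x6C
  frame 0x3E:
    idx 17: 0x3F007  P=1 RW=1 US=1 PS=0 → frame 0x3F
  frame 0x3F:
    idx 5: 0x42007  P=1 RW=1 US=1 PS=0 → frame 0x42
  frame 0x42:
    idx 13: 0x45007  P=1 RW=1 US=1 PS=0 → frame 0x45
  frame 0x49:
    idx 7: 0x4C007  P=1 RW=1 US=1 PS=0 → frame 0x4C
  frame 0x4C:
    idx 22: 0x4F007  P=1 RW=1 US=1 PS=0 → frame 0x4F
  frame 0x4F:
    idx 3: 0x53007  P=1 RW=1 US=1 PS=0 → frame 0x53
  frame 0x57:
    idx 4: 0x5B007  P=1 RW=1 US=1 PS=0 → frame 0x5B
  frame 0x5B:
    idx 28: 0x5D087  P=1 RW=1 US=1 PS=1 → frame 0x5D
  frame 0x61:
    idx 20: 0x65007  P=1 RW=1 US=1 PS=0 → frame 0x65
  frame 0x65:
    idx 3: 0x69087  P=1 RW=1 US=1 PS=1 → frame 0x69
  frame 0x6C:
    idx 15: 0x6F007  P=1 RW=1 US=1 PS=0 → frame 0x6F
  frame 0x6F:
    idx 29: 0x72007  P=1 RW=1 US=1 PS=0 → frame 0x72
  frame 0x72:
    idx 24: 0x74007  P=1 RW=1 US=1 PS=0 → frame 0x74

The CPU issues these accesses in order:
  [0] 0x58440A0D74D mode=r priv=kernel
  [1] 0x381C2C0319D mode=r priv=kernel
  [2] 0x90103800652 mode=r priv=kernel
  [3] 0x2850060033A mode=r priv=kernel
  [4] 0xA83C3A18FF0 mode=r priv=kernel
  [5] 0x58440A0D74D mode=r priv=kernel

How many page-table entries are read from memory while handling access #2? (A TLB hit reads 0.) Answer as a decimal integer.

Per-access translation:
#0 VA=0x58440A0D74D (r,kernel):
  lvl0: tbl 0x3C, slot 11 ⇒ 0x3E007 (P1/RW1/US1/PS0)
  lvl1: tbl 0x3E, slot 17 ⇒ 0x3F007 (P1/RW1/US1/PS0)
  lvl2: tbl 0x3F, slot 5 ⇒ 0x42007 (P1/RW1/US1/PS0)
  lvl3: tbl 0x42, slot 13 ⇒ 0x45007 (P1/RW1/US1/PS0)
  ⇒ phys 0x4574D  [4 reads]
#1 VA=0x381C2C0319D (r,kernel):
  lvl0: tbl 0x3C, slot 7 ⇒ 0x49007 (P1/RW1/US1/PS0)
  lvl1: tbl 0x49, slot 7 ⇒ 0x4C007 (P1/RW1/US1/PS0)
  lvl2: tbl 0x4C, slot 22 ⇒ 0x4F007 (P1/RW1/US1/PS0)
  lvl3: tbl 0x4F, slot 3 ⇒ 0x53007 (P1/RW1/US1/PS0)
  ⇒ phys 0x5319D  [4 reads]
#2 VA=0x90103800652 (r,kernel):
  lvl0: tbl 0x3C, slot 18 ⇒ 0x57007 (P1/RW1/US1/PS0)
  lvl1: tbl 0x57, slot 4 ⇒ 0x5B007 (P1/RW1/US1/PS0)
  lvl2: tbl 0x5B, slot 28 ⇒ 0x5D087 (P1/RW1/US1/PS1)
  ⇒ phys 0x5D652 (huge @L2)  [3 reads]
#3 VA=0x2850060033A (r,kernel):
  lvl0: tbl 0x3C, slot 5 ⇒ 0x61007 (P1/RW1/US1/PS0)
  lvl1: tbl 0x61, slot 20 ⇒ 0x65007 (P1/RW1/US1/PS0)
  lvl2: tbl 0x65, slot 3 ⇒ 0x69087 (P1/RW1/US1/PS1)
  ⇒ phys 0x6933A (huge @L2)  [3 reads]
#4 VA=0xA83C3A18FF0 (r,kernel):
  lvl0: tbl 0x3C, slot 21 ⇒ 0x6C007 (P1/RW1/US1/PS0)
  lvl1: tbl 0x6C, slot 15 ⇒ 0x6F007 (P1/RW1/US1/PS0)
  lvl2: tbl 0x6F, slot 29 ⇒ 0x72007 (P1/RW1/US1/PS0)
  lvl3: tbl 0x72, slot 24 ⇒ 0x74007 (P1/RW1/US1/PS0)
  ⇒ phys 0x74FF0  [4 reads]
#5 VA=0x58440A0D74D (r,kernel):
  lvl0: tbl 0x3C, slot 11 ⇒ 0x3E007 (P1/RW1/US1/PS0)
  lvl1: tbl 0x3E, slot 17 ⇒ 0x3F007 (P1/RW1/US1/PS0)
  lvl2: tbl 0x3F, slot 5 ⇒ 0x42007 (P1/RW1/US1/PS0)
  lvl3: tbl 0x42, slot 13 ⇒ 0x45007 (P1/RW1/US1/PS0)
  ⇒ phys 0x4574D  [4 reads]

Entries read for #2: 3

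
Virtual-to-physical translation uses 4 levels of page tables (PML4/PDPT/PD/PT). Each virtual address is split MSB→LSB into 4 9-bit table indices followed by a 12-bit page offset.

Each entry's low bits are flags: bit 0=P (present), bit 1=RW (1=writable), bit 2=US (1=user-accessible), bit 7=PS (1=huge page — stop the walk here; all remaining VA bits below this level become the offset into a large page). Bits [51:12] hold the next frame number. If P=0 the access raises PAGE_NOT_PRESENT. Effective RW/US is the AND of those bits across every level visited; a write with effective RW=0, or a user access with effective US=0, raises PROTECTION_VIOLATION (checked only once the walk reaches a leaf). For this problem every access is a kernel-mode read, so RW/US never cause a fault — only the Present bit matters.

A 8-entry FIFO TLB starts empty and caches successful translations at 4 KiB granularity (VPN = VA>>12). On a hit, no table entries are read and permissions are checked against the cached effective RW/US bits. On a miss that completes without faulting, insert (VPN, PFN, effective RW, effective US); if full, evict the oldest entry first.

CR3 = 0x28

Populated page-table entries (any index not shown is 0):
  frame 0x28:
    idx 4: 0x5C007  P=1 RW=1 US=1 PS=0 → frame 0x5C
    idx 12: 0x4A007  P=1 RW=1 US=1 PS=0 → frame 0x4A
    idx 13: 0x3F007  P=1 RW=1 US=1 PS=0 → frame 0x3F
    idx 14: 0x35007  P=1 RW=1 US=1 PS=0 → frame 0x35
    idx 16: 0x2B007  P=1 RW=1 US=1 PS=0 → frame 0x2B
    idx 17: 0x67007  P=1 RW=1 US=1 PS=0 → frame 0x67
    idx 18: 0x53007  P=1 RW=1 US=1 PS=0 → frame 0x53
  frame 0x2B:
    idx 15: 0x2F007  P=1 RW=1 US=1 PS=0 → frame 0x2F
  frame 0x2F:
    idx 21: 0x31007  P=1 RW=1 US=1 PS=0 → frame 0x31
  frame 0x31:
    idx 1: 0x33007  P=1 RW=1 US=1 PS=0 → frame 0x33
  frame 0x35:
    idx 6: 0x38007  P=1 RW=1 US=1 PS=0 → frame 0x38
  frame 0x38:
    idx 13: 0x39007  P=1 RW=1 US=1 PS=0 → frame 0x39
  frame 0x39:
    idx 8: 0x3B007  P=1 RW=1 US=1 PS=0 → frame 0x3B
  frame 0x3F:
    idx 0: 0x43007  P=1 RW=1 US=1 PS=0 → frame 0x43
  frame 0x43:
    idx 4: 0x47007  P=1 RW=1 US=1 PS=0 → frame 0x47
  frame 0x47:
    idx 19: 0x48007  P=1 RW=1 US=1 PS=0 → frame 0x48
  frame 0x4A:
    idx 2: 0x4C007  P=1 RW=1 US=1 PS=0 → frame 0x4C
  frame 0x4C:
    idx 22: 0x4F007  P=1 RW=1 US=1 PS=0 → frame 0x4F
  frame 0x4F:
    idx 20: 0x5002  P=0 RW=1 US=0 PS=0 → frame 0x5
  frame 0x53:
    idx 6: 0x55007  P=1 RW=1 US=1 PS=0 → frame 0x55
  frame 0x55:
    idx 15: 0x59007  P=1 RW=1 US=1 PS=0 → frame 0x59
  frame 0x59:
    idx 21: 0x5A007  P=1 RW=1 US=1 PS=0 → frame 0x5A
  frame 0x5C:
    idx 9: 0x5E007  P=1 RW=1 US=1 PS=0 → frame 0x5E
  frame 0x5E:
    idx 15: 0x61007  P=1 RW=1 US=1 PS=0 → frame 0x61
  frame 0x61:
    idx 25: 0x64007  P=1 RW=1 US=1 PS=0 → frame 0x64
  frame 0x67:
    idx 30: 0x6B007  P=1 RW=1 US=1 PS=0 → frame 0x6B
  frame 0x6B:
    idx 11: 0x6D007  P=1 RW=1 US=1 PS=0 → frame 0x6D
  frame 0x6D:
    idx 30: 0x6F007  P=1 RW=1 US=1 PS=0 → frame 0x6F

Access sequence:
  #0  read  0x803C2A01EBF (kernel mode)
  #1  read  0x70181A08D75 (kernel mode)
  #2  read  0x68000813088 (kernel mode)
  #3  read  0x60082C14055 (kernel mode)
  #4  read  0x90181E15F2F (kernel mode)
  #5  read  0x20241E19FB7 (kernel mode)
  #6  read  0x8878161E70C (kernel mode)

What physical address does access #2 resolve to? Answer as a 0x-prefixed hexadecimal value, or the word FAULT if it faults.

Per-access translation:
#0 VA=0x803C2A01EBF (r,kernel):
  [0] read 0x28 idx=16: raw=0x2B007 flags P=1 W=1 U=1 S=0
  [1] read 0x2B idx=15: raw=0x2F007 flags P=1 W=1 U=1 S=0
  [2] read 0x2F idx=21: raw=0x31007 flags P=1 W=1 U=1 S=0
  [3] read 0x31 idx=1: raw=0x33007 flags P=1 W=1 U=1 S=0
  ⇒ phys 0x33EBF  [4 reads]
#1 VA=0x70181A08D75 (r,kernel):
  [0] read 0x28 idx=14: raw=0x35007 flags P=1 W=1 U=1 S=0
  [1] read 0x35 idx=6: raw=0x38007 flags P=1 W=1 U=1 S=0
  [2] read 0x38 idx=13: raw=0x39007 flags P=1 W=1 U=1 S=0
  [3] read 0x39 idx=8: raw=0x3B007 flags P=1 W=1 U=1 S=0
  ⇒ phys 0x3BD75  [4 reads]
#2 VA=0x68000813088 (r,kernel):
  [0] read 0x28 idx=13: raw=0x3F007 flags P=1 W=1 U=1 S=0
  [1] read 0x3F idx=0: raw=0x43007 flags P=1 W=1 U=1 S=0
  [2] read 0x43 idx=4: raw=0x47007 flags P=1 W=1 U=1 S=0
  [3] read 0x47 idx=19: raw=0x48007 flags P=1 W=1 U=1 S=0
  ⇒ phys 0x48088  [4 reads]
#3 VA=0x60082C14055 (r,kernel):
  [0] read 0x28 idx=12: raw=0x4A007 flags P=1 W=1 U=1 S=0
  [1] read 0x4A idx=2: raw=0x4C007 flags P=1 W=1 U=1 S=0
  [2] read 0x4C idx=22: raw=0x4F007 flags P=1 W=1 U=1 S=0
  [3] read 0x4F idx=20: raw=0x5002 flags P=0 W=1 U=0 S=0
  → PAGE_NOT_PRESENT  (4 entries read)
#4 VA=0x90181E15F2F (r,kernel):
  [0] read 0x28 idx=18: raw=0x53007 flags P=1 W=1 U=1 S=0
  [1] read 0x53 idx=6: raw=0x55007 flags P=1 W=1 U=1 S=0
  [2] read 0x55 idx=15: raw=0x59007 flags P=1 W=1 U=1 S=0
  [3] read 0x59 idx=21: raw=0x5A007 flags P=1 W=1 U=1 S=0
  ⇒ phys 0x5AF2F  [4 reads]
#5 VA=0x20241E19FB7 (r,kernel):
  [0] read 0x28 idx=4: raw=0x5C007 flags P=1 W=1 U=1 S=0
  [1] read 0x5C idx=9: raw=0x5E007 flags P=1 W=1 U=1 S=0
  [2] read 0x5E idx=15: raw=0x61007 flags P=1 W=1 U=1 S=0
  [3] read 0x61 idx=25: raw=0x64007 flags P=1 W=1 U=1 S=0
  ⇒ phys 0x64FB7  [4 reads]
#6 VA=0x8878161E70C (r,kernel):
  [0] read 0x28 idx=17: raw=0x67007 flags P=1 W=1 U=1 S=0
  [1] read 0x67 idx=30: raw=0x6B007 flags P=1 W=1 U=1 S=0
  [2] read 0x6B idx=11: raw=0x6D007 flags P=1 W=1 U=1 S=0
  [3] read 0x6D idx=30: raw=0x6F007 flags P=1 W=1 U=1 S=0
  ⇒ phys 0x6F70C  [4 reads]

Access #2 PA: 0x48088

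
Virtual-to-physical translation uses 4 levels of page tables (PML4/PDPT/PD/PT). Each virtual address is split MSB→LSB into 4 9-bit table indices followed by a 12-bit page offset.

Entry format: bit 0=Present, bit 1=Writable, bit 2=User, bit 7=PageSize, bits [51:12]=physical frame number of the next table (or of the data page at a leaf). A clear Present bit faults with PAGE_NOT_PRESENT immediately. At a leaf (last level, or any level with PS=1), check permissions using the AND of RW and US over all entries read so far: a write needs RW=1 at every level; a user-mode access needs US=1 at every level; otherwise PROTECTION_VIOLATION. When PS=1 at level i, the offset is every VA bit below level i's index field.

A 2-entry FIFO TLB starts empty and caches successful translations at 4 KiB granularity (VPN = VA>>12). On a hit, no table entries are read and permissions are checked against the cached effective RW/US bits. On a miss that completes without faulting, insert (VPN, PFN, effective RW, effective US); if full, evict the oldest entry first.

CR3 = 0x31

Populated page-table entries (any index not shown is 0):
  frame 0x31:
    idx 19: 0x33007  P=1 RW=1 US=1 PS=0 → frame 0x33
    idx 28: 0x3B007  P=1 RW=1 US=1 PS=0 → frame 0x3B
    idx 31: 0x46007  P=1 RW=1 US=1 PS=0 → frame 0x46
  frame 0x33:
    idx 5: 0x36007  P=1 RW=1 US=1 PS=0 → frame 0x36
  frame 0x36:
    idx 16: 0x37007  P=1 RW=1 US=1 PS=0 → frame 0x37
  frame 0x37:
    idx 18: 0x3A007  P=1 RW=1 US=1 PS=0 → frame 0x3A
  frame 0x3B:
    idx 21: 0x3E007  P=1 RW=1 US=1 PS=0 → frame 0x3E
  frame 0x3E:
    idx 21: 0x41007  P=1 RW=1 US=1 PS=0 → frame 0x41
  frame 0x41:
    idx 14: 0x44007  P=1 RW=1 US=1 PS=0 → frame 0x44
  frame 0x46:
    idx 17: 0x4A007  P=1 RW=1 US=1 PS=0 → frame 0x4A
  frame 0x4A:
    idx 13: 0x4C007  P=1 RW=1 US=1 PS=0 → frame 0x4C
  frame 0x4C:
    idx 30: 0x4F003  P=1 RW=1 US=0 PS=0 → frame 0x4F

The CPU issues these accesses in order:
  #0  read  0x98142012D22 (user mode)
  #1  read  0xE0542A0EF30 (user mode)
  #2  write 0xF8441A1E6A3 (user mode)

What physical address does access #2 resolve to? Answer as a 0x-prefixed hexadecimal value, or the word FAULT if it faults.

Per-access translation:
#0 VA=0x98142012D22 (r,user):
  L0: frame=0x31 idx=19 entry=0x33007 [P=1 RW=1 US=1 PS=0]
  L1: frame=0x33 idx=5 entry=0x36007 [P=1 RW=1 US=1 PS=0]
  L2: frame=0x36 idx=16 entry=0x37007 [P=1 RW=1 US=1 PS=0]
  L3: frame=0x37 idx=18 entry=0x3A007 [P=1 RW=1 US=1 PS=0]
  → PA=0x3AD22  (4 entries read)
#1 VA=0xE0542A0EF30 (r,user):
  L0: frame=0x31 idx=28 entry=0x3B007 [P=1 RW=1 US=1 PS=0]
  L1: frame=0x3B idx=21 entry=0x3E007 [P=1 RW=1 US=1 PS=0]
  L2: frame=0x3E idx=21 entry=0x41007 [P=1 RW=1 US=1 PS=0]
  L3: frame=0x41 idx=14 entry=0x44007 [P=1 RW=1 US=1 PS=0]
  → PA=0x44F30  (4 entries read)
#2 VA=0xF8441A1E6A3 (w,user):
  L0: frame=0x31 idx=31 entry=0x46007 [P=1 RW=1 US=1 PS=0]
  L1: frame=0x46 idx=17 entry=0x4A007 [P=1 RW=1 US=1 PS=0]
  L2: frame=0x4A idx=13 entry=0x4C007 [P=1 RW=1 US=1 PS=0]
  L3: frame=0x4C idx=30 entry=0x4F003 [P=1 RW=1 US=0 PS=0]
  → PROTECTION_VIOLATION  (4 entries read)

Access #2 PA: FAULT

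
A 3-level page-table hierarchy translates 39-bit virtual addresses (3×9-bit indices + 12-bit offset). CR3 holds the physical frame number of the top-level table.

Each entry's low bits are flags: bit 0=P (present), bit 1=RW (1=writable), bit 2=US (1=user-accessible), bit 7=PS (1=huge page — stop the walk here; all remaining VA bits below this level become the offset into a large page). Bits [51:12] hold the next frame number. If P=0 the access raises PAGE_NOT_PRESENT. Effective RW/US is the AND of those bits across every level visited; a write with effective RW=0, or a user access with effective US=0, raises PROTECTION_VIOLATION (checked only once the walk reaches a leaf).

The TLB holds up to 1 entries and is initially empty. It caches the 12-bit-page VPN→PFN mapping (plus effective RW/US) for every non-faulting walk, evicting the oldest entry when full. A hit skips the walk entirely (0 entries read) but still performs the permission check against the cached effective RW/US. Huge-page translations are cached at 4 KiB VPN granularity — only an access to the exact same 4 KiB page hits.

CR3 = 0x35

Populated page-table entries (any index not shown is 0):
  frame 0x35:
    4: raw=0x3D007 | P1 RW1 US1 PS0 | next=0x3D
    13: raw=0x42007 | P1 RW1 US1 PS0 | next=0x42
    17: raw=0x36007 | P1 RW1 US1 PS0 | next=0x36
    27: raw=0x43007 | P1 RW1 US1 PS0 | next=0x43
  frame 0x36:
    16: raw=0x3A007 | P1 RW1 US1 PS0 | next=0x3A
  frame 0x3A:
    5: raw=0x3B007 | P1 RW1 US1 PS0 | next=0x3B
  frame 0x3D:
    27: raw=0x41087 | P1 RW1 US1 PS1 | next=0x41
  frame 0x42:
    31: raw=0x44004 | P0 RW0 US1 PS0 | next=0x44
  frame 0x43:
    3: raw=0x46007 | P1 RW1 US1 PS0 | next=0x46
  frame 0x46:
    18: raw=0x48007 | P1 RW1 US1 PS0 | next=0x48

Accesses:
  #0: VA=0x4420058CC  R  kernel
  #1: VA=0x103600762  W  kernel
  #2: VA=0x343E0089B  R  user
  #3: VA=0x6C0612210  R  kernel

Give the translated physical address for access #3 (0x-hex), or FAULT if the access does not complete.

Walk each access:
#0 VA=0x4420058CC (r,kernel):
  L0: frame=0x35 idx=17 entry=0x36007 [P=1 RW=1 US=1 PS=0]
  L1: frame=0x36 idx=16 entry=0x3A007 [P=1 RW=1 US=1 PS=0]
  L2: frame=0x3A idx=5 entry=0x3B007 [P=1 RW=1 US=1 PS=0]
  → PA=0x3B8CC  (3 entries read)
#1 VA=0x103600762 (w,kernel):
  L0: frame=0x35 idx=4 entry=0x3D007 [P=1 RW=1 US=1 PS=0]
  L1: frame=0x3D idx=27 entry=0x41087 [P=1 RW=1 US=1 PS=1]
  → PA=0x41762 (huge @L1)  (2 entries read)
#2 VA=0x343E0089B (r,user):
  L0: frame=0x35 idx=13 entry=0x42007 [P=1 RW=1 US=1 PS=0]
  L1: frame=0x42 idx=31 entry=0x44004 [P=0 RW=0 US=1 PS=0]
  ✗ PAGE_NOT_PRESENT  [2 reads]
#3 VA=0x6C0612210 (r,kernel):
  L0: frame=0x35 idx=27 entry=0x43007 [P=1 RW=1 US=1 PS=0]
  L1: frame=0x43 idx=3 entry=0x46007 [P=1 RW=1 US=1 PS=0]
  L2: frame=0x46 idx=18 entry=0x48007 [P=1 RW=1 US=1 PS=0]
  → PA=0x48210  (3 entries read)

Access #3 PA: 0x48210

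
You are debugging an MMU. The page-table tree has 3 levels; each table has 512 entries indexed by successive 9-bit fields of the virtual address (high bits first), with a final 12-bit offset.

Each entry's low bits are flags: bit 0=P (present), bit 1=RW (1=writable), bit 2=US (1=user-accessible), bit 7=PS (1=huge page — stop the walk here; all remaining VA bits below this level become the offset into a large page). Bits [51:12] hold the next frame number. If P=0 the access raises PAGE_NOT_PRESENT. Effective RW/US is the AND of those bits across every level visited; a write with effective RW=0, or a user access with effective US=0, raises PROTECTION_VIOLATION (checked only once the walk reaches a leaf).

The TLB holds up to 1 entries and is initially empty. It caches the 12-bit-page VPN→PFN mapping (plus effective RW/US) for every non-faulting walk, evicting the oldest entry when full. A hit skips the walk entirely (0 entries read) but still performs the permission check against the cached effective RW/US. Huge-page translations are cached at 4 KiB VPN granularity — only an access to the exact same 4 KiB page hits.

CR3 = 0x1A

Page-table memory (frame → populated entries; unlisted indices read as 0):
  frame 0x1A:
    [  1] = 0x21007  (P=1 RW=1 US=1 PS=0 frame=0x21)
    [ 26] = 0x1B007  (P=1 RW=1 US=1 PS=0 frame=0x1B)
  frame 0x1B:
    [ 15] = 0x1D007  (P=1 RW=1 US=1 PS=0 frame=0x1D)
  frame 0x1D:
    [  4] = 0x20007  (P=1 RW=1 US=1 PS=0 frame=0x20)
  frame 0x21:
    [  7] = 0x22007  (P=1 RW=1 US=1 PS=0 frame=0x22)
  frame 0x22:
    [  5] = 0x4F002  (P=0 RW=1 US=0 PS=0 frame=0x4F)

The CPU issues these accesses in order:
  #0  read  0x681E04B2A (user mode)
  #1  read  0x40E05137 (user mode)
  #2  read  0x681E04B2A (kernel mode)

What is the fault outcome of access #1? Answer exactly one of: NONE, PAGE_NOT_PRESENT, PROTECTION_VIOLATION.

Walk each access:
#0 VA=0x681E04B2A (r,user):
  [0] read 0x1A idx=26: raw=0x1B007 flags P=1 W=1 U=1 S=0
  [1] read 0x1B idx=15: raw=0x1D007 flags P=1 W=1 U=1 S=0
  [2] read 0x1D idx=4: raw=0x20007 flags P=1 W=1 U=1 S=0
  → PA=0x20B2A  (3 entries read)
#1 VA=0x40E05137 (r,user):
  [0] read 0x1A idx=1: raw=0x21007 flags P=1 W=1 U=1 S=0
  [1] read 0x21 idx=7: raw=0x22007 flags P=1 W=1 U=1 S=0
  [2] read 0x22 idx=5: raw=0x4F002 flags P=0 W=1 U=0 S=0
  → PAGE_NOT_PRESENT  (3 entries read)
#2 VA=0x681E04B2A (r,kernel):
  TLB hit vpn=0x681E04 → PA=0x20B2A

Access #1 fault: PAGE_NOT_PRESENT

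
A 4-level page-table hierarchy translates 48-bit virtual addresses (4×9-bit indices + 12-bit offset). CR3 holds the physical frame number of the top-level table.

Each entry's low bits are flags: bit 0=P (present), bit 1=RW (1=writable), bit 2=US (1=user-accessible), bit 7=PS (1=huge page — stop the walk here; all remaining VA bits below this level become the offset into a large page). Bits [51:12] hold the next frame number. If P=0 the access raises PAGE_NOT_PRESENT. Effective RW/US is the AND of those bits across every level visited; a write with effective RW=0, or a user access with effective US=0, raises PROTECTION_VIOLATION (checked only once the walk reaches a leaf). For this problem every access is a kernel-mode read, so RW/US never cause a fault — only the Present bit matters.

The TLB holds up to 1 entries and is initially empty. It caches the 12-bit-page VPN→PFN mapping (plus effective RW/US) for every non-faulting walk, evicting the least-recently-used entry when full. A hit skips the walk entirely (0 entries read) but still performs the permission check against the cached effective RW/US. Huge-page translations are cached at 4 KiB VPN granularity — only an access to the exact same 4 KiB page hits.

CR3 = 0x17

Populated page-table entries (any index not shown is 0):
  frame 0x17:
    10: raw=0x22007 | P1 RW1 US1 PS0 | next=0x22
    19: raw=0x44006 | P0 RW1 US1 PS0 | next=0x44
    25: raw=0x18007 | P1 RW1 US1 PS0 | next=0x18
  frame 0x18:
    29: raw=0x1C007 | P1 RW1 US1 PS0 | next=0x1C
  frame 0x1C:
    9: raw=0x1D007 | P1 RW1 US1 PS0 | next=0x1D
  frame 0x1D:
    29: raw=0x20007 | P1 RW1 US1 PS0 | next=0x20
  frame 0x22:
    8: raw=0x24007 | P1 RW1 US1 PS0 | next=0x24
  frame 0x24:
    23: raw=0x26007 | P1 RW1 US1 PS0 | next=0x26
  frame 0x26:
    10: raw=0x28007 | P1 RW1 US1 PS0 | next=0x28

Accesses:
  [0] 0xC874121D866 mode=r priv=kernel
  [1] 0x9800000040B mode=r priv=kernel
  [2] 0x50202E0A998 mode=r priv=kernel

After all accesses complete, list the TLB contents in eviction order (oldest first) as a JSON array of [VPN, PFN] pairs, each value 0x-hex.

Per-access translation:
#0 VA=0xC874121D866 (r,kernel):
  L0 @0x17[25] → 0x18007  P=1,RW=1,US=1,PS=0
  L1 @0x18[29] → 0x1C007  P=1,RW=1,US=1,PS=0
  L2 @0x1C[9] → 0x1D007  P=1,RW=1,US=1,PS=0
  L3 @0x1D[29] → 0x20007  P=1,RW=1,US=1,PS=0
  ✓ 0x20866  — 4 lookups
#1 VA=0x9800000040B (r,kernel):
  L0 @0x17[19] → 0x44006  P=0,RW=1,US=1,PS=0
  → PAGE_NOT_PRESENT  (1 entries read)
#2 VA=0x50202E0A998 (r,kernel):
  L0 @0x17[10] → 0x22007  P=1,RW=1,US=1,PS=0
  L1 @0x22[8] → 0x24007  P=1,RW=1,US=1,PS=0
  L2 @0x24[23] → 0x26007  P=1,RW=1,US=1,PS=0
  L3 @0x26[10] → 0x28007  P=1,RW=1,US=1,PS=0
  ✓ 0x28998  — 4 lookups

TLB: [["0x50202E0A", "0x28"]]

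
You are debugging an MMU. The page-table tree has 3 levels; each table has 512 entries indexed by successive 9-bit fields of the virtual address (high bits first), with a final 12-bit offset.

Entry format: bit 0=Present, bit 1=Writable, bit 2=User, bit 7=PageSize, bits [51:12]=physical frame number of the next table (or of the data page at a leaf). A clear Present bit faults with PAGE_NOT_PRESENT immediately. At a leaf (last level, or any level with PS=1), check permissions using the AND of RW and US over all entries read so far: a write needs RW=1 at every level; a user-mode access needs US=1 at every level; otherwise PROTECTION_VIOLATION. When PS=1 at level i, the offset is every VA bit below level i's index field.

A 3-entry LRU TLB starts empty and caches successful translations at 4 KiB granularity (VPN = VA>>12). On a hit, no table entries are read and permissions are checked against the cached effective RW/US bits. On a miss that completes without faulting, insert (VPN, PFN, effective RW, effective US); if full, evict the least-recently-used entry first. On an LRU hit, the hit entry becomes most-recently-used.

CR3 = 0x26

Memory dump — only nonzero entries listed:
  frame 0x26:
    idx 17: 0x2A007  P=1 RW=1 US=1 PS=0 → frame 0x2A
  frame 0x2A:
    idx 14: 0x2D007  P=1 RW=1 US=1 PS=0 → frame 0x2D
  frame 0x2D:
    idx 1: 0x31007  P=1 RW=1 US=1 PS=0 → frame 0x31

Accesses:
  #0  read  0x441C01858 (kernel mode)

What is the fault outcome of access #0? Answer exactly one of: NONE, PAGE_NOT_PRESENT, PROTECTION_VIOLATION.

Walk each access:
#0 VA=0x441C01858 (r,kernel):
  L0 @0x26[17] → 0x2A007  P=1,RW=1,US=1,PS=0
  L1 @0x2A[14] → 0x2D007  P=1,RW=1,US=1,PS=0
  L2 @0x2D[1] → 0x31007  P=1,RW=1,US=1,PS=0
  ✓ 0x31858  — 3 lookups

Access #0 fault: NONE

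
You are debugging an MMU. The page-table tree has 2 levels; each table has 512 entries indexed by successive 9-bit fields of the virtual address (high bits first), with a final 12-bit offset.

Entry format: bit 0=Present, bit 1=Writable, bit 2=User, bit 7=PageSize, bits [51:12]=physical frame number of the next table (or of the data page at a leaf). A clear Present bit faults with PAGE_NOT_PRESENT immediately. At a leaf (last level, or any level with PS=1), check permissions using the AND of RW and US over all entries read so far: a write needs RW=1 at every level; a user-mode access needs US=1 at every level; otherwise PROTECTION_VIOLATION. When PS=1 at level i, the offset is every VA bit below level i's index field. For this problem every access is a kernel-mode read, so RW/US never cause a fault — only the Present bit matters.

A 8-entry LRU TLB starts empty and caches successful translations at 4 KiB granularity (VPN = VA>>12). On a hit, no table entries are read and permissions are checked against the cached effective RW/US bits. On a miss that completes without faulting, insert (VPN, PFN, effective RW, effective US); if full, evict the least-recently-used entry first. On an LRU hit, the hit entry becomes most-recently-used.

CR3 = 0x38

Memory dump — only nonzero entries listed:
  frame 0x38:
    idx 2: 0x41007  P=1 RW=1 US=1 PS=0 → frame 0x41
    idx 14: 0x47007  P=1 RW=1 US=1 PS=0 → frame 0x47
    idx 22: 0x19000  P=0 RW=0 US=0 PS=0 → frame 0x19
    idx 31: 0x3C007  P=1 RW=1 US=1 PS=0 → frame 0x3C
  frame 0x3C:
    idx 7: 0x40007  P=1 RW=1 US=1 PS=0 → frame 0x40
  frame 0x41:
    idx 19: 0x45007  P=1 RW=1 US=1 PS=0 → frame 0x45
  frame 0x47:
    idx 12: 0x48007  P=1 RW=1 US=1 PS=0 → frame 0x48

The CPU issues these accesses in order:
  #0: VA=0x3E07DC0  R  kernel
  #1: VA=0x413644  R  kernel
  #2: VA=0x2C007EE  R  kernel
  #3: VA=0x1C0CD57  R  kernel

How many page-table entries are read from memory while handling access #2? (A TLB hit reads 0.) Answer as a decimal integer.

Trace:
#0 VA=0x3E07DC0 (r,kernel):
  [0] read 0x38 idx=31: raw=0x3C007 flags P=1 W=1 U=1 S=0
  [1] read 0x3C idx=7: raw=0x40007 flags P=1 W=1 U=1 S=0
  ✓ 0x40DC0  — 2 lookups
#1 VA=0x413644 (r,kernel):
  [0] read 0x38 idx=2: raw=0x41007 flags P=1 W=1 U=1 S=0
  [1] read 0x41 idx=19: raw=0x45007 flags P=1 W=1 U=1 S=0
  ✓ 0x45644  — 2 lookups
#2 VA=0x2C007EE (r,kernel):
  [0] read 0x38 idx=22: raw=0x19000 flags P=0 W=0 U=0 S=0
  ⇒ fault: PAGE_NOT_PRESENT  — 1 lookups
#3 VA=0x1C0CD57 (r,kernel):
  [0] read 0x38 idx=14: raw=0x47007 flags P=1 W=1 U=1 S=0
  [1] read 0x47 idx=12: raw=0x48007 flags P=1 W=1 U=1 S=0
  ✓ 0x48D57  — 2 lookups

Entries read for #2: 1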